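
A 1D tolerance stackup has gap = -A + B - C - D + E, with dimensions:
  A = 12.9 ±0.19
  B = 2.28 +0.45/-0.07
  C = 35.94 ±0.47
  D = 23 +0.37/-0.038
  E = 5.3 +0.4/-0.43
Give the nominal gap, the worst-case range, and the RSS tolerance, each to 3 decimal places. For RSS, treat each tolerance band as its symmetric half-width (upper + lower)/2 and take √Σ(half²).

nominal=-64.260 wc=[-65.790,-62.712] rss=0.734

Stack each dimension's contribution:
  -A: nom -12.900 → Σnom=-12.900; wc +0.190/-0.190 → slack +0.190/-0.190; half-tol=0.190, Σhalf²=0.036100
  +B: nom +2.280 → Σnom=-10.620; wc +0.450/-0.070 → slack +0.640/-0.260; half-tol=0.260, Σhalf²=0.103700
  -C: nom -35.940 → Σnom=-46.560; wc +0.470/-0.470 → slack +1.110/-0.730; half-tol=0.470, Σhalf²=0.324600
  -D: nom -23.000 → Σnom=-69.560; wc +0.038/-0.370 → slack +1.148/-1.100; half-tol=0.204, Σhalf²=0.366216
  +E: nom +5.300 → Σnom=-64.260; wc +0.400/-0.430 → slack +1.548/-1.530; half-tol=0.415, Σhalf²=0.538441
Nominal = -64.260. Worst-case = [-64.260 - 1.530, -64.260 + 1.548] = [-65.790, -62.712]. RSS = √0.538441 = 0.734.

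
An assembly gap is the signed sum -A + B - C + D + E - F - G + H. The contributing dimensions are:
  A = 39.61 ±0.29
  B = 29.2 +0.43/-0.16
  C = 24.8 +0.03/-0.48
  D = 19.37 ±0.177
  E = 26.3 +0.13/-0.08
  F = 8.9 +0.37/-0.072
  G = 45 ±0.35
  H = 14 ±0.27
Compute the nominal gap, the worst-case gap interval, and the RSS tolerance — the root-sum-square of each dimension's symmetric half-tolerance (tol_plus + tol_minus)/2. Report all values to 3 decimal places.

Stack each dimension's contribution:
  -A: nom -39.610 → Σnom=-39.610; wc +0.290/-0.290 → slack +0.290/-0.290; half-tol=0.290, Σhalf²=0.084100
  +B: nom +29.200 → Σnom=-10.410; wc +0.430/-0.160 → slack +0.720/-0.450; half-tol=0.295, Σhalf²=0.171125
  -C: nom -24.800 → Σnom=-35.210; wc +0.480/-0.030 → slack +1.200/-0.480; half-tol=0.255, Σhalf²=0.236150
  +D: nom +19.370 → Σnom=-15.840; wc +0.177/-0.177 → slack +1.377/-0.657; half-tol=0.177, Σhalf²=0.267479
  +E: nom +26.300 → Σnom=10.460; wc +0.130/-0.080 → slack +1.507/-0.737; half-tol=0.105, Σhalf²=0.278504
  -F: nom -8.900 → Σnom=1.560; wc +0.072/-0.370 → slack +1.579/-1.107; half-tol=0.221, Σhalf²=0.327345
  -G: nom -45.000 → Σnom=-43.440; wc +0.350/-0.350 → slack +1.929/-1.457; half-tol=0.350, Σhalf²=0.449845
  +H: nom +14.000 → Σnom=-29.440; wc +0.270/-0.270 → slack +2.199/-1.727; half-tol=0.270, Σhalf²=0.522745
Nominal = -29.440. Worst-case = [-29.440 - 1.727, -29.440 + 2.199] = [-31.167, -27.241]. RSS = √0.522745 = 0.723.

nominal=-29.440 wc=[-31.167,-27.241] rss=0.723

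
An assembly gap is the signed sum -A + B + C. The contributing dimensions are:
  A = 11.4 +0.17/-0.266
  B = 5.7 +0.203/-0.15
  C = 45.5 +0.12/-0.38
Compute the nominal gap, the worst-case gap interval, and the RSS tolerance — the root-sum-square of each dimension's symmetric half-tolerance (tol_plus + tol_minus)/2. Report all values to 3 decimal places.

Stack each dimension's contribution:
  -A: nom -11.400 → Σnom=-11.400; wc +0.266/-0.170 → slack +0.266/-0.170; half-tol=0.218, Σhalf²=0.047524
  +B: nom +5.700 → Σnom=-5.700; wc +0.203/-0.150 → slack +0.469/-0.320; half-tol=0.176, Σhalf²=0.078676
  +C: nom +45.500 → Σnom=39.800; wc +0.120/-0.380 → slack +0.589/-0.700; half-tol=0.250, Σhalf²=0.141176
Nominal = 39.800. Worst-case = [39.800 - 0.700, 39.800 + 0.589] = [39.100, 40.389]. RSS = √0.141176 = 0.376.

nominal=39.800 wc=[39.100,40.389] rss=0.376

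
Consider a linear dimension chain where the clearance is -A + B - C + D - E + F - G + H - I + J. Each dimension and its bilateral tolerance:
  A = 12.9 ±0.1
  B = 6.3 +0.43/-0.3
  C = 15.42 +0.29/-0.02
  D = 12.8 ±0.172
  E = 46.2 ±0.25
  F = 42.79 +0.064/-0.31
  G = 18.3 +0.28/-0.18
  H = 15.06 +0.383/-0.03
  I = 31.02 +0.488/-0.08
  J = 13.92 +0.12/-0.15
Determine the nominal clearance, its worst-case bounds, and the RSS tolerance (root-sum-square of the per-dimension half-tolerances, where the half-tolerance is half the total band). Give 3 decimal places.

Stack each dimension's contribution:
  -A: nom -12.900 → Σnom=-12.900; wc +0.100/-0.100 → slack +0.100/-0.100; half-tol=0.100, Σhalf²=0.010000
  +B: nom +6.300 → Σnom=-6.600; wc +0.430/-0.300 → slack +0.530/-0.400; half-tol=0.365, Σhalf²=0.143225
  -C: nom -15.420 → Σnom=-22.020; wc +0.020/-0.290 → slack +0.550/-0.690; half-tol=0.155, Σhalf²=0.167250
  +D: nom +12.800 → Σnom=-9.220; wc +0.172/-0.172 → slack +0.722/-0.862; half-tol=0.172, Σhalf²=0.196834
  -E: nom -46.200 → Σnom=-55.420; wc +0.250/-0.250 → slack +0.972/-1.112; half-tol=0.250, Σhalf²=0.259334
  +F: nom +42.790 → Σnom=-12.630; wc +0.064/-0.310 → slack +1.036/-1.422; half-tol=0.187, Σhalf²=0.294303
  -G: nom -18.300 → Σnom=-30.930; wc +0.180/-0.280 → slack +1.216/-1.702; half-tol=0.230, Σhalf²=0.347203
  +H: nom +15.060 → Σnom=-15.870; wc +0.383/-0.030 → slack +1.599/-1.732; half-tol=0.207, Σhalf²=0.389845
  -I: nom -31.020 → Σnom=-46.890; wc +0.080/-0.488 → slack +1.679/-2.220; half-tol=0.284, Σhalf²=0.470501
  +J: nom +13.920 → Σnom=-32.970; wc +0.120/-0.150 → slack +1.799/-2.370; half-tol=0.135, Σhalf²=0.488726
Nominal = -32.970. Worst-case = [-32.970 - 2.370, -32.970 + 1.799] = [-35.340, -31.171]. RSS = √0.488726 = 0.699.

nominal=-32.970 wc=[-35.340,-31.171] rss=0.699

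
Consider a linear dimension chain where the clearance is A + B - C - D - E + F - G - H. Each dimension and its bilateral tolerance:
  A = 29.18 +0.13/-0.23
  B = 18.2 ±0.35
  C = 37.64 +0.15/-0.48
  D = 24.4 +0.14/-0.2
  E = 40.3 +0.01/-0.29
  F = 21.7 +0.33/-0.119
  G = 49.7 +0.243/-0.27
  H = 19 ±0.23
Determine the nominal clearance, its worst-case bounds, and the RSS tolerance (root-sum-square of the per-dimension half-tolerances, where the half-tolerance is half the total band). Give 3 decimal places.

nominal=-101.960 wc=[-103.432,-99.680] rss=0.689

Stack each dimension's contribution:
  +A: nom +29.180 → Σnom=29.180; wc +0.130/-0.230 → slack +0.130/-0.230; half-tol=0.180, Σhalf²=0.032400
  +B: nom +18.200 → Σnom=47.380; wc +0.350/-0.350 → slack +0.480/-0.580; half-tol=0.350, Σhalf²=0.154900
  -C: nom -37.640 → Σnom=9.740; wc +0.480/-0.150 → slack +0.960/-0.730; half-tol=0.315, Σhalf²=0.254125
  -D: nom -24.400 → Σnom=-14.660; wc +0.200/-0.140 → slack +1.160/-0.870; half-tol=0.170, Σhalf²=0.283025
  -E: nom -40.300 → Σnom=-54.960; wc +0.290/-0.010 → slack +1.450/-0.880; half-tol=0.150, Σhalf²=0.305525
  +F: nom +21.700 → Σnom=-33.260; wc +0.330/-0.119 → slack +1.780/-0.999; half-tol=0.225, Σhalf²=0.355925
  -G: nom -49.700 → Σnom=-82.960; wc +0.270/-0.243 → slack +2.050/-1.242; half-tol=0.257, Σhalf²=0.421717
  -H: nom -19.000 → Σnom=-101.960; wc +0.230/-0.230 → slack +2.280/-1.472; half-tol=0.230, Σhalf²=0.474617
Nominal = -101.960. Worst-case = [-101.960 - 1.472, -101.960 + 2.280] = [-103.432, -99.680]. RSS = √0.474617 = 0.689.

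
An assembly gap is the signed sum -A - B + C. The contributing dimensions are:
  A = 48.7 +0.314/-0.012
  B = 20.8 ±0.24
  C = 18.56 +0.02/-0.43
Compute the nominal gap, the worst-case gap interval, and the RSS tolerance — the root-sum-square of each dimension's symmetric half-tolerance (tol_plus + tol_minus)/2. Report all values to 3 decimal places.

nominal=-50.940 wc=[-51.924,-50.668] rss=0.367

Stack each dimension's contribution:
  -A: nom -48.700 → Σnom=-48.700; wc +0.012/-0.314 → slack +0.012/-0.314; half-tol=0.163, Σhalf²=0.026569
  -B: nom -20.800 → Σnom=-69.500; wc +0.240/-0.240 → slack +0.252/-0.554; half-tol=0.240, Σhalf²=0.084169
  +C: nom +18.560 → Σnom=-50.940; wc +0.020/-0.430 → slack +0.272/-0.984; half-tol=0.225, Σhalf²=0.134794
Nominal = -50.940. Worst-case = [-50.940 - 0.984, -50.940 + 0.272] = [-51.924, -50.668]. RSS = √0.134794 = 0.367.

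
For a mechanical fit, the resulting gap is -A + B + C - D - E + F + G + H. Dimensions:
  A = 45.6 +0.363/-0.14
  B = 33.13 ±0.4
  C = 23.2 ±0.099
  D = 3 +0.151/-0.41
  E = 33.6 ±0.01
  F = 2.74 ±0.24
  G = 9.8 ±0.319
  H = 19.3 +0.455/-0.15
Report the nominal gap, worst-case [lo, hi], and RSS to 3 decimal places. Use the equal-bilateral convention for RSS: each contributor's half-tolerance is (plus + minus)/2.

Stack each dimension's contribution:
  -A: nom -45.600 → Σnom=-45.600; wc +0.140/-0.363 → slack +0.140/-0.363; half-tol=0.252, Σhalf²=0.063252
  +B: nom +33.130 → Σnom=-12.470; wc +0.400/-0.400 → slack +0.540/-0.763; half-tol=0.400, Σhalf²=0.223252
  +C: nom +23.200 → Σnom=10.730; wc +0.099/-0.099 → slack +0.639/-0.862; half-tol=0.099, Σhalf²=0.233053
  -D: nom -3.000 → Σnom=7.730; wc +0.410/-0.151 → slack +1.049/-1.013; half-tol=0.280, Σhalf²=0.311733
  -E: nom -33.600 → Σnom=-25.870; wc +0.010/-0.010 → slack +1.059/-1.023; half-tol=0.010, Σhalf²=0.311833
  +F: nom +2.740 → Σnom=-23.130; wc +0.240/-0.240 → slack +1.299/-1.263; half-tol=0.240, Σhalf²=0.369433
  +G: nom +9.800 → Σnom=-13.330; wc +0.319/-0.319 → slack +1.618/-1.582; half-tol=0.319, Σhalf²=0.471194
  +H: nom +19.300 → Σnom=5.970; wc +0.455/-0.150 → slack +2.073/-1.732; half-tol=0.302, Σhalf²=0.562701
Nominal = 5.970. Worst-case = [5.970 - 1.732, 5.970 + 2.073] = [4.238, 8.043]. RSS = √0.562701 = 0.750.

nominal=5.970 wc=[4.238,8.043] rss=0.750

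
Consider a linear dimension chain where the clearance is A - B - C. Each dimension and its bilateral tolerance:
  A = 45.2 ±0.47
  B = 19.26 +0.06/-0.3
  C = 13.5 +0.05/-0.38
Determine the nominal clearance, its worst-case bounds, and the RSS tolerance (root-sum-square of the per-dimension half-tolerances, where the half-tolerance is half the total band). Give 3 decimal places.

nominal=12.440 wc=[11.860,13.590] rss=0.547

Stack each dimension's contribution:
  +A: nom +45.200 → Σnom=45.200; wc +0.470/-0.470 → slack +0.470/-0.470; half-tol=0.470, Σhalf²=0.220900
  -B: nom -19.260 → Σnom=25.940; wc +0.300/-0.060 → slack +0.770/-0.530; half-tol=0.180, Σhalf²=0.253300
  -C: nom -13.500 → Σnom=12.440; wc +0.380/-0.050 → slack +1.150/-0.580; half-tol=0.215, Σhalf²=0.299525
Nominal = 12.440. Worst-case = [12.440 - 0.580, 12.440 + 1.150] = [11.860, 13.590]. RSS = √0.299525 = 0.547.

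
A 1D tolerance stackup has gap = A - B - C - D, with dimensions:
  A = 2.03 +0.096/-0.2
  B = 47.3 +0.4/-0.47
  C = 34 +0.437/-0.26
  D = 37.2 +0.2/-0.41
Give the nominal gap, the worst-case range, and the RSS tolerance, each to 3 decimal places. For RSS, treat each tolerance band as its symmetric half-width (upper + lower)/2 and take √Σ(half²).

nominal=-116.470 wc=[-117.707,-115.234] rss=0.652

Stack each dimension's contribution:
  +A: nom +2.030 → Σnom=2.030; wc +0.096/-0.200 → slack +0.096/-0.200; half-tol=0.148, Σhalf²=0.021904
  -B: nom -47.300 → Σnom=-45.270; wc +0.470/-0.400 → slack +0.566/-0.600; half-tol=0.435, Σhalf²=0.211129
  -C: nom -34.000 → Σnom=-79.270; wc +0.260/-0.437 → slack +0.826/-1.037; half-tol=0.349, Σhalf²=0.332581
  -D: nom -37.200 → Σnom=-116.470; wc +0.410/-0.200 → slack +1.236/-1.237; half-tol=0.305, Σhalf²=0.425606
Nominal = -116.470. Worst-case = [-116.470 - 1.237, -116.470 + 1.236] = [-117.707, -115.234]. RSS = √0.425606 = 0.652.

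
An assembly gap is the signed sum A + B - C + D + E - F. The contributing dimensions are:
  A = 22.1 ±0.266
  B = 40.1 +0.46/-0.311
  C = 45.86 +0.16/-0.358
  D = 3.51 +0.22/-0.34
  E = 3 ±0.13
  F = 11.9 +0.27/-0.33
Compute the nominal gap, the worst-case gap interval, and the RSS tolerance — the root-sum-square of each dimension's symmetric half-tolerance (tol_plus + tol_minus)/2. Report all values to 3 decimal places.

Stack each dimension's contribution:
  +A: nom +22.100 → Σnom=22.100; wc +0.266/-0.266 → slack +0.266/-0.266; half-tol=0.266, Σhalf²=0.070756
  +B: nom +40.100 → Σnom=62.200; wc +0.460/-0.311 → slack +0.726/-0.577; half-tol=0.386, Σhalf²=0.219366
  -C: nom -45.860 → Σnom=16.340; wc +0.358/-0.160 → slack +1.084/-0.737; half-tol=0.259, Σhalf²=0.286447
  +D: nom +3.510 → Σnom=19.850; wc +0.220/-0.340 → slack +1.304/-1.077; half-tol=0.280, Σhalf²=0.364847
  +E: nom +3.000 → Σnom=22.850; wc +0.130/-0.130 → slack +1.434/-1.207; half-tol=0.130, Σhalf²=0.381747
  -F: nom -11.900 → Σnom=10.950; wc +0.330/-0.270 → slack +1.764/-1.477; half-tol=0.300, Σhalf²=0.471747
Nominal = 10.950. Worst-case = [10.950 - 1.477, 10.950 + 1.764] = [9.473, 12.714]. RSS = √0.471747 = 0.687.

nominal=10.950 wc=[9.473,12.714] rss=0.687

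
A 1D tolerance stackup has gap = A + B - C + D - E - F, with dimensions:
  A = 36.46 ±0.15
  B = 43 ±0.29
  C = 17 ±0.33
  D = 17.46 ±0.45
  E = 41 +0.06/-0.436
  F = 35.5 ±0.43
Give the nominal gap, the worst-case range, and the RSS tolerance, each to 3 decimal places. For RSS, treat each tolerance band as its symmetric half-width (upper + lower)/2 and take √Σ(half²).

nominal=3.420 wc=[1.710,5.506] rss=0.815

Stack each dimension's contribution:
  +A: nom +36.460 → Σnom=36.460; wc +0.150/-0.150 → slack +0.150/-0.150; half-tol=0.150, Σhalf²=0.022500
  +B: nom +43.000 → Σnom=79.460; wc +0.290/-0.290 → slack +0.440/-0.440; half-tol=0.290, Σhalf²=0.106600
  -C: nom -17.000 → Σnom=62.460; wc +0.330/-0.330 → slack +0.770/-0.770; half-tol=0.330, Σhalf²=0.215500
  +D: nom +17.460 → Σnom=79.920; wc +0.450/-0.450 → slack +1.220/-1.220; half-tol=0.450, Σhalf²=0.418000
  -E: nom -41.000 → Σnom=38.920; wc +0.436/-0.060 → slack +1.656/-1.280; half-tol=0.248, Σhalf²=0.479504
  -F: nom -35.500 → Σnom=3.420; wc +0.430/-0.430 → slack +2.086/-1.710; half-tol=0.430, Σhalf²=0.664404
Nominal = 3.420. Worst-case = [3.420 - 1.710, 3.420 + 2.086] = [1.710, 5.506]. RSS = √0.664404 = 0.815.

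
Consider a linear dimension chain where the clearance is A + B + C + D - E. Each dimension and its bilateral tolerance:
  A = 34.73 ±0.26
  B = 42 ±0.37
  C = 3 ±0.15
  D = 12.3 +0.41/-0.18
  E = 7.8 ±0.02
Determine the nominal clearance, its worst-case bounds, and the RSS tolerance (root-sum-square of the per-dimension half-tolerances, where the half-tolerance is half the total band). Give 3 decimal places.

nominal=84.230 wc=[83.250,85.440] rss=0.561

Stack each dimension's contribution:
  +A: nom +34.730 → Σnom=34.730; wc +0.260/-0.260 → slack +0.260/-0.260; half-tol=0.260, Σhalf²=0.067600
  +B: nom +42.000 → Σnom=76.730; wc +0.370/-0.370 → slack +0.630/-0.630; half-tol=0.370, Σhalf²=0.204500
  +C: nom +3.000 → Σnom=79.730; wc +0.150/-0.150 → slack +0.780/-0.780; half-tol=0.150, Σhalf²=0.227000
  +D: nom +12.300 → Σnom=92.030; wc +0.410/-0.180 → slack +1.190/-0.960; half-tol=0.295, Σhalf²=0.314025
  -E: nom -7.800 → Σnom=84.230; wc +0.020/-0.020 → slack +1.210/-0.980; half-tol=0.020, Σhalf²=0.314425
Nominal = 84.230. Worst-case = [84.230 - 0.980, 84.230 + 1.210] = [83.250, 85.440]. RSS = √0.314425 = 0.561.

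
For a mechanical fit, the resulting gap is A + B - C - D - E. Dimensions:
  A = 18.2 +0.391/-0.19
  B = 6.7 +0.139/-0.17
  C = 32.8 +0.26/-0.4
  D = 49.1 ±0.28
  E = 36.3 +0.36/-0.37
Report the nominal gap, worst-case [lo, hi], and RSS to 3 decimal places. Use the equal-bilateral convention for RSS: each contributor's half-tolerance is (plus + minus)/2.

nominal=-93.300 wc=[-94.560,-91.720] rss=0.655

Stack each dimension's contribution:
  +A: nom +18.200 → Σnom=18.200; wc +0.391/-0.190 → slack +0.391/-0.190; half-tol=0.290, Σhalf²=0.084390
  +B: nom +6.700 → Σnom=24.900; wc +0.139/-0.170 → slack +0.530/-0.360; half-tol=0.155, Σhalf²=0.108260
  -C: nom -32.800 → Σnom=-7.900; wc +0.400/-0.260 → slack +0.930/-0.620; half-tol=0.330, Σhalf²=0.217161
  -D: nom -49.100 → Σnom=-57.000; wc +0.280/-0.280 → slack +1.210/-0.900; half-tol=0.280, Σhalf²=0.295561
  -E: nom -36.300 → Σnom=-93.300; wc +0.370/-0.360 → slack +1.580/-1.260; half-tol=0.365, Σhalf²=0.428785
Nominal = -93.300. Worst-case = [-93.300 - 1.260, -93.300 + 1.580] = [-94.560, -91.720]. RSS = √0.428785 = 0.655.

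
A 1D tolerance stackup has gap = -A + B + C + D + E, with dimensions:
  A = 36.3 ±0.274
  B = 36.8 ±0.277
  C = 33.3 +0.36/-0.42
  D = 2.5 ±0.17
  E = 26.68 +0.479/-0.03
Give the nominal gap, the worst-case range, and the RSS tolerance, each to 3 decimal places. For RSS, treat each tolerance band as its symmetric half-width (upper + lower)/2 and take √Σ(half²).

Stack each dimension's contribution:
  -A: nom -36.300 → Σnom=-36.300; wc +0.274/-0.274 → slack +0.274/-0.274; half-tol=0.274, Σhalf²=0.075076
  +B: nom +36.800 → Σnom=0.500; wc +0.277/-0.277 → slack +0.551/-0.551; half-tol=0.277, Σhalf²=0.151805
  +C: nom +33.300 → Σnom=33.800; wc +0.360/-0.420 → slack +0.911/-0.971; half-tol=0.390, Σhalf²=0.303905
  +D: nom +2.500 → Σnom=36.300; wc +0.170/-0.170 → slack +1.081/-1.141; half-tol=0.170, Σhalf²=0.332805
  +E: nom +26.680 → Σnom=62.980; wc +0.479/-0.030 → slack +1.560/-1.171; half-tol=0.255, Σhalf²=0.397575
Nominal = 62.980. Worst-case = [62.980 - 1.171, 62.980 + 1.560] = [61.809, 64.540]. RSS = √0.397575 = 0.631.

nominal=62.980 wc=[61.809,64.540] rss=0.631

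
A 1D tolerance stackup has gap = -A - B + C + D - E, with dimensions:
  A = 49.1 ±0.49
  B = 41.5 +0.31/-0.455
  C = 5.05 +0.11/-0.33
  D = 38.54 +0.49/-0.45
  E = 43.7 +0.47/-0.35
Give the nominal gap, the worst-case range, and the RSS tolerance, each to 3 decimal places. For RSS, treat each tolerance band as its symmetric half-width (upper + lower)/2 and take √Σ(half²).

nominal=-90.710 wc=[-92.760,-88.815] rss=0.908

Stack each dimension's contribution:
  -A: nom -49.100 → Σnom=-49.100; wc +0.490/-0.490 → slack +0.490/-0.490; half-tol=0.490, Σhalf²=0.240100
  -B: nom -41.500 → Σnom=-90.600; wc +0.455/-0.310 → slack +0.945/-0.800; half-tol=0.383, Σhalf²=0.386406
  +C: nom +5.050 → Σnom=-85.550; wc +0.110/-0.330 → slack +1.055/-1.130; half-tol=0.220, Σhalf²=0.434806
  +D: nom +38.540 → Σnom=-47.010; wc +0.490/-0.450 → slack +1.545/-1.580; half-tol=0.470, Σhalf²=0.655706
  -E: nom -43.700 → Σnom=-90.710; wc +0.350/-0.470 → slack +1.895/-2.050; half-tol=0.410, Σhalf²=0.823806
Nominal = -90.710. Worst-case = [-90.710 - 2.050, -90.710 + 1.895] = [-92.760, -88.815]. RSS = √0.823806 = 0.908.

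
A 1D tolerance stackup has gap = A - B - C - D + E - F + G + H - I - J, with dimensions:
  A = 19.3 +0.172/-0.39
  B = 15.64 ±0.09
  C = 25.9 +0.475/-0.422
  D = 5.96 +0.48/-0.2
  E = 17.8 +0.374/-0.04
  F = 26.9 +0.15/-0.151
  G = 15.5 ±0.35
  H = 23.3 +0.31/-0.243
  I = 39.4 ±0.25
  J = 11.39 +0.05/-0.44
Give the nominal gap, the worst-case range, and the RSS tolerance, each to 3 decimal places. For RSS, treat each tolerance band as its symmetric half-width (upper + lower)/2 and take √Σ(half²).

Stack each dimension's contribution:
  +A: nom +19.300 → Σnom=19.300; wc +0.172/-0.390 → slack +0.172/-0.390; half-tol=0.281, Σhalf²=0.078961
  -B: nom -15.640 → Σnom=3.660; wc +0.090/-0.090 → slack +0.262/-0.480; half-tol=0.090, Σhalf²=0.087061
  -C: nom -25.900 → Σnom=-22.240; wc +0.422/-0.475 → slack +0.684/-0.955; half-tol=0.449, Σhalf²=0.288213
  -D: nom -5.960 → Σnom=-28.200; wc +0.200/-0.480 → slack +0.884/-1.435; half-tol=0.340, Σhalf²=0.403813
  +E: nom +17.800 → Σnom=-10.400; wc +0.374/-0.040 → slack +1.258/-1.475; half-tol=0.207, Σhalf²=0.446662
  -F: nom -26.900 → Σnom=-37.300; wc +0.151/-0.150 → slack +1.409/-1.625; half-tol=0.150, Σhalf²=0.469313
  +G: nom +15.500 → Σnom=-21.800; wc +0.350/-0.350 → slack +1.759/-1.975; half-tol=0.350, Σhalf²=0.591812
  +H: nom +23.300 → Σnom=1.500; wc +0.310/-0.243 → slack +2.069/-2.218; half-tol=0.276, Σhalf²=0.668265
  -I: nom -39.400 → Σnom=-37.900; wc +0.250/-0.250 → slack +2.319/-2.468; half-tol=0.250, Σhalf²=0.730765
  -J: nom -11.390 → Σnom=-49.290; wc +0.440/-0.050 → slack +2.759/-2.518; half-tol=0.245, Σhalf²=0.790790
Nominal = -49.290. Worst-case = [-49.290 - 2.518, -49.290 + 2.759] = [-51.808, -46.531]. RSS = √0.790790 = 0.889.

nominal=-49.290 wc=[-51.808,-46.531] rss=0.889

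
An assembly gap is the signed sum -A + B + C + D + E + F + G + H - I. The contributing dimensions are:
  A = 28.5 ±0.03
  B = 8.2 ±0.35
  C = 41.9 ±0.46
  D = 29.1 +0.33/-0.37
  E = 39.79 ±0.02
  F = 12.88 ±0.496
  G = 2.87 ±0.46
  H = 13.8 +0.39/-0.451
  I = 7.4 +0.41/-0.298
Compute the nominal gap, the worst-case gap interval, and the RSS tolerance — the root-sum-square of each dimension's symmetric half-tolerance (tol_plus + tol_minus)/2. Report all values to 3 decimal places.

nominal=112.640 wc=[109.593,115.474] rss=1.103

Stack each dimension's contribution:
  -A: nom -28.500 → Σnom=-28.500; wc +0.030/-0.030 → slack +0.030/-0.030; half-tol=0.030, Σhalf²=0.000900
  +B: nom +8.200 → Σnom=-20.300; wc +0.350/-0.350 → slack +0.380/-0.380; half-tol=0.350, Σhalf²=0.123400
  +C: nom +41.900 → Σnom=21.600; wc +0.460/-0.460 → slack +0.840/-0.840; half-tol=0.460, Σhalf²=0.335000
  +D: nom +29.100 → Σnom=50.700; wc +0.330/-0.370 → slack +1.170/-1.210; half-tol=0.350, Σhalf²=0.457500
  +E: nom +39.790 → Σnom=90.490; wc +0.020/-0.020 → slack +1.190/-1.230; half-tol=0.020, Σhalf²=0.457900
  +F: nom +12.880 → Σnom=103.370; wc +0.496/-0.496 → slack +1.686/-1.726; half-tol=0.496, Σhalf²=0.703916
  +G: nom +2.870 → Σnom=106.240; wc +0.460/-0.460 → slack +2.146/-2.186; half-tol=0.460, Σhalf²=0.915516
  +H: nom +13.800 → Σnom=120.040; wc +0.390/-0.451 → slack +2.536/-2.637; half-tol=0.420, Σhalf²=1.092336
  -I: nom -7.400 → Σnom=112.640; wc +0.298/-0.410 → slack +2.834/-3.047; half-tol=0.354, Σhalf²=1.217652
Nominal = 112.640. Worst-case = [112.640 - 3.047, 112.640 + 2.834] = [109.593, 115.474]. RSS = √1.217652 = 1.103.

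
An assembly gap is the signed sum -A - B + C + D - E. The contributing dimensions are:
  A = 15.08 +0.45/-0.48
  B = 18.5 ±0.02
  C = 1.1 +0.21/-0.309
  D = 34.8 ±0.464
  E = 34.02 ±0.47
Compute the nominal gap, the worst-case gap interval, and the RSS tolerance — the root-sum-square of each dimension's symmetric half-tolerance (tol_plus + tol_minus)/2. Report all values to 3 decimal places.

Stack each dimension's contribution:
  -A: nom -15.080 → Σnom=-15.080; wc +0.480/-0.450 → slack +0.480/-0.450; half-tol=0.465, Σhalf²=0.216225
  -B: nom -18.500 → Σnom=-33.580; wc +0.020/-0.020 → slack +0.500/-0.470; half-tol=0.020, Σhalf²=0.216625
  +C: nom +1.100 → Σnom=-32.480; wc +0.210/-0.309 → slack +0.710/-0.779; half-tol=0.260, Σhalf²=0.283965
  +D: nom +34.800 → Σnom=2.320; wc +0.464/-0.464 → slack +1.174/-1.243; half-tol=0.464, Σhalf²=0.499261
  -E: nom -34.020 → Σnom=-31.700; wc +0.470/-0.470 → slack +1.644/-1.713; half-tol=0.470, Σhalf²=0.720161
Nominal = -31.700. Worst-case = [-31.700 - 1.713, -31.700 + 1.644] = [-33.413, -30.056]. RSS = √0.720161 = 0.849.

nominal=-31.700 wc=[-33.413,-30.056] rss=0.849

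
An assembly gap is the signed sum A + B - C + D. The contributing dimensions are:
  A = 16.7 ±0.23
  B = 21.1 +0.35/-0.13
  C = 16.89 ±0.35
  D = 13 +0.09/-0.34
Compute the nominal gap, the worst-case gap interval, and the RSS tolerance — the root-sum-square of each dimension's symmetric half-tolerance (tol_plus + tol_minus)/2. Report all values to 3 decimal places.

Stack each dimension's contribution:
  +A: nom +16.700 → Σnom=16.700; wc +0.230/-0.230 → slack +0.230/-0.230; half-tol=0.230, Σhalf²=0.052900
  +B: nom +21.100 → Σnom=37.800; wc +0.350/-0.130 → slack +0.580/-0.360; half-tol=0.240, Σhalf²=0.110500
  -C: nom -16.890 → Σnom=20.910; wc +0.350/-0.350 → slack +0.930/-0.710; half-tol=0.350, Σhalf²=0.233000
  +D: nom +13.000 → Σnom=33.910; wc +0.090/-0.340 → slack +1.020/-1.050; half-tol=0.215, Σhalf²=0.279225
Nominal = 33.910. Worst-case = [33.910 - 1.050, 33.910 + 1.020] = [32.860, 34.930]. RSS = √0.279225 = 0.528.

nominal=33.910 wc=[32.860,34.930] rss=0.528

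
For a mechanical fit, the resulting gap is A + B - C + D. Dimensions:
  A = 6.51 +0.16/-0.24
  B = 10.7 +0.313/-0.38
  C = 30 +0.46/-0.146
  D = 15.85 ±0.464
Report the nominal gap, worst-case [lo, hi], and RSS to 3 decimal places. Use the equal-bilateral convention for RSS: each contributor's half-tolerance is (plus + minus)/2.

nominal=3.060 wc=[1.516,4.143] rss=0.683

Stack each dimension's contribution:
  +A: nom +6.510 → Σnom=6.510; wc +0.160/-0.240 → slack +0.160/-0.240; half-tol=0.200, Σhalf²=0.040000
  +B: nom +10.700 → Σnom=17.210; wc +0.313/-0.380 → slack +0.473/-0.620; half-tol=0.347, Σhalf²=0.160062
  -C: nom -30.000 → Σnom=-12.790; wc +0.146/-0.460 → slack +0.619/-1.080; half-tol=0.303, Σhalf²=0.251871
  +D: nom +15.850 → Σnom=3.060; wc +0.464/-0.464 → slack +1.083/-1.544; half-tol=0.464, Σhalf²=0.467167
Nominal = 3.060. Worst-case = [3.060 - 1.544, 3.060 + 1.083] = [1.516, 4.143]. RSS = √0.467167 = 0.683.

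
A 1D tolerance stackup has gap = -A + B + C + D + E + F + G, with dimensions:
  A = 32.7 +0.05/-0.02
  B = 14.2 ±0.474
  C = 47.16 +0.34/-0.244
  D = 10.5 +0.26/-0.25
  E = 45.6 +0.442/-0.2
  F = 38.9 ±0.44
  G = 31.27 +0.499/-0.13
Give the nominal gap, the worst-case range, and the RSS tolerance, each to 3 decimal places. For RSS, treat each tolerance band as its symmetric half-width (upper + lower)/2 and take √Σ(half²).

Stack each dimension's contribution:
  -A: nom -32.700 → Σnom=-32.700; wc +0.020/-0.050 → slack +0.020/-0.050; half-tol=0.035, Σhalf²=0.001225
  +B: nom +14.200 → Σnom=-18.500; wc +0.474/-0.474 → slack +0.494/-0.524; half-tol=0.474, Σhalf²=0.225901
  +C: nom +47.160 → Σnom=28.660; wc +0.340/-0.244 → slack +0.834/-0.768; half-tol=0.292, Σhalf²=0.311165
  +D: nom +10.500 → Σnom=39.160; wc +0.260/-0.250 → slack +1.094/-1.018; half-tol=0.255, Σhalf²=0.376190
  +E: nom +45.600 → Σnom=84.760; wc +0.442/-0.200 → slack +1.536/-1.218; half-tol=0.321, Σhalf²=0.479231
  +F: nom +38.900 → Σnom=123.660; wc +0.440/-0.440 → slack +1.976/-1.658; half-tol=0.440, Σhalf²=0.672831
  +G: nom +31.270 → Σnom=154.930; wc +0.499/-0.130 → slack +2.475/-1.788; half-tol=0.315, Σhalf²=0.771741
Nominal = 154.930. Worst-case = [154.930 - 1.788, 154.930 + 2.475] = [153.142, 157.405]. RSS = √0.771741 = 0.878.

nominal=154.930 wc=[153.142,157.405] rss=0.878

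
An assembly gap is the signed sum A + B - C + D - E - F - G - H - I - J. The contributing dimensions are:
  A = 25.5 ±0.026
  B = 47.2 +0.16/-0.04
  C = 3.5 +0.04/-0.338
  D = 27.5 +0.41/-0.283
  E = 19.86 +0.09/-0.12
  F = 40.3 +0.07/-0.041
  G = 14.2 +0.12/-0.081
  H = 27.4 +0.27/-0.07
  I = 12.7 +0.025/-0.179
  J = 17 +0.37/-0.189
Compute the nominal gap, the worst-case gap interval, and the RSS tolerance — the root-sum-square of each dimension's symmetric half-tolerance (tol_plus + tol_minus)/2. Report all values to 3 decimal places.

Stack each dimension's contribution:
  +A: nom +25.500 → Σnom=25.500; wc +0.026/-0.026 → slack +0.026/-0.026; half-tol=0.026, Σhalf²=0.000676
  +B: nom +47.200 → Σnom=72.700; wc +0.160/-0.040 → slack +0.186/-0.066; half-tol=0.100, Σhalf²=0.010676
  -C: nom -3.500 → Σnom=69.200; wc +0.338/-0.040 → slack +0.524/-0.106; half-tol=0.189, Σhalf²=0.046397
  +D: nom +27.500 → Σnom=96.700; wc +0.410/-0.283 → slack +0.934/-0.389; half-tol=0.346, Σhalf²=0.166459
  -E: nom -19.860 → Σnom=76.840; wc +0.120/-0.090 → slack +1.054/-0.479; half-tol=0.105, Σhalf²=0.177484
  -F: nom -40.300 → Σnom=36.540; wc +0.041/-0.070 → slack +1.095/-0.549; half-tol=0.056, Σhalf²=0.180565
  -G: nom -14.200 → Σnom=22.340; wc +0.081/-0.120 → slack +1.176/-0.669; half-tol=0.101, Σhalf²=0.190665
  -H: nom -27.400 → Σnom=-5.060; wc +0.070/-0.270 → slack +1.246/-0.939; half-tol=0.170, Σhalf²=0.219565
  -I: nom -12.700 → Σnom=-17.760; wc +0.179/-0.025 → slack +1.425/-0.964; half-tol=0.102, Σhalf²=0.229969
  -J: nom -17.000 → Σnom=-34.760; wc +0.189/-0.370 → slack +1.614/-1.334; half-tol=0.279, Σhalf²=0.308089
Nominal = -34.760. Worst-case = [-34.760 - 1.334, -34.760 + 1.614] = [-36.094, -33.146]. RSS = √0.308089 = 0.555.

nominal=-34.760 wc=[-36.094,-33.146] rss=0.555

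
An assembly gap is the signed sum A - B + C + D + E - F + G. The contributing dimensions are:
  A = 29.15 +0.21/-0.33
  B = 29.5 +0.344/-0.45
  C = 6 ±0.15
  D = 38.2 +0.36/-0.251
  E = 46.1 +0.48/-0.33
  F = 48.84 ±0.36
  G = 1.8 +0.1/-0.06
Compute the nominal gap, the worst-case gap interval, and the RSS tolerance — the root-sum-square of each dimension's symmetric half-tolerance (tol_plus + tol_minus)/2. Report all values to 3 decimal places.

Stack each dimension's contribution:
  +A: nom +29.150 → Σnom=29.150; wc +0.210/-0.330 → slack +0.210/-0.330; half-tol=0.270, Σhalf²=0.072900
  -B: nom -29.500 → Σnom=-0.350; wc +0.450/-0.344 → slack +0.660/-0.674; half-tol=0.397, Σhalf²=0.230509
  +C: nom +6.000 → Σnom=5.650; wc +0.150/-0.150 → slack +0.810/-0.824; half-tol=0.150, Σhalf²=0.253009
  +D: nom +38.200 → Σnom=43.850; wc +0.360/-0.251 → slack +1.170/-1.075; half-tol=0.305, Σhalf²=0.346339
  +E: nom +46.100 → Σnom=89.950; wc +0.480/-0.330 → slack +1.650/-1.405; half-tol=0.405, Σhalf²=0.510364
  -F: nom -48.840 → Σnom=41.110; wc +0.360/-0.360 → slack +2.010/-1.765; half-tol=0.360, Σhalf²=0.639964
  +G: nom +1.800 → Σnom=42.910; wc +0.100/-0.060 → slack +2.110/-1.825; half-tol=0.080, Σhalf²=0.646364
Nominal = 42.910. Worst-case = [42.910 - 1.825, 42.910 + 2.110] = [41.085, 45.020]. RSS = √0.646364 = 0.804.

nominal=42.910 wc=[41.085,45.020] rss=0.804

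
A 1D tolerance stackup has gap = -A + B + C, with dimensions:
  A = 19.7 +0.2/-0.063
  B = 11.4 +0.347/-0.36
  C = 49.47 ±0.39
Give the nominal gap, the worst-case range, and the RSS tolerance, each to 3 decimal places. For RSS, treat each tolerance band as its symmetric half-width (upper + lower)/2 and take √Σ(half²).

nominal=41.170 wc=[40.220,41.970] rss=0.543

Stack each dimension's contribution:
  -A: nom -19.700 → Σnom=-19.700; wc +0.063/-0.200 → slack +0.063/-0.200; half-tol=0.132, Σhalf²=0.017292
  +B: nom +11.400 → Σnom=-8.300; wc +0.347/-0.360 → slack +0.410/-0.560; half-tol=0.353, Σhalf²=0.142254
  +C: nom +49.470 → Σnom=41.170; wc +0.390/-0.390 → slack +0.800/-0.950; half-tol=0.390, Σhalf²=0.294354
Nominal = 41.170. Worst-case = [41.170 - 0.950, 41.170 + 0.800] = [40.220, 41.970]. RSS = √0.294354 = 0.543.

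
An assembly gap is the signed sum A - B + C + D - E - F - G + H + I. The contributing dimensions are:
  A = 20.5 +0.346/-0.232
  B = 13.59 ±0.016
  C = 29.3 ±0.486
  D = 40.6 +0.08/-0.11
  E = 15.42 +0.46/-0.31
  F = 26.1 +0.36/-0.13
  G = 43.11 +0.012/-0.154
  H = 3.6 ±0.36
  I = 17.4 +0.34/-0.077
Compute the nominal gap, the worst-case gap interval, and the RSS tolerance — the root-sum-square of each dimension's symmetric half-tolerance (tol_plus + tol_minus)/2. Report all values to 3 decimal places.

nominal=13.180 wc=[11.067,15.402] rss=0.847

Stack each dimension's contribution:
  +A: nom +20.500 → Σnom=20.500; wc +0.346/-0.232 → slack +0.346/-0.232; half-tol=0.289, Σhalf²=0.083521
  -B: nom -13.590 → Σnom=6.910; wc +0.016/-0.016 → slack +0.362/-0.248; half-tol=0.016, Σhalf²=0.083777
  +C: nom +29.300 → Σnom=36.210; wc +0.486/-0.486 → slack +0.848/-0.734; half-tol=0.486, Σhalf²=0.319973
  +D: nom +40.600 → Σnom=76.810; wc +0.080/-0.110 → slack +0.928/-0.844; half-tol=0.095, Σhalf²=0.328998
  -E: nom -15.420 → Σnom=61.390; wc +0.310/-0.460 → slack +1.238/-1.304; half-tol=0.385, Σhalf²=0.477223
  -F: nom -26.100 → Σnom=35.290; wc +0.130/-0.360 → slack +1.368/-1.664; half-tol=0.245, Σhalf²=0.537248
  -G: nom -43.110 → Σnom=-7.820; wc +0.154/-0.012 → slack +1.522/-1.676; half-tol=0.083, Σhalf²=0.544137
  +H: nom +3.600 → Σnom=-4.220; wc +0.360/-0.360 → slack +1.882/-2.036; half-tol=0.360, Σhalf²=0.673737
  +I: nom +17.400 → Σnom=13.180; wc +0.340/-0.077 → slack +2.222/-2.113; half-tol=0.209, Σhalf²=0.717209
Nominal = 13.180. Worst-case = [13.180 - 2.113, 13.180 + 2.222] = [11.067, 15.402]. RSS = √0.717209 = 0.847.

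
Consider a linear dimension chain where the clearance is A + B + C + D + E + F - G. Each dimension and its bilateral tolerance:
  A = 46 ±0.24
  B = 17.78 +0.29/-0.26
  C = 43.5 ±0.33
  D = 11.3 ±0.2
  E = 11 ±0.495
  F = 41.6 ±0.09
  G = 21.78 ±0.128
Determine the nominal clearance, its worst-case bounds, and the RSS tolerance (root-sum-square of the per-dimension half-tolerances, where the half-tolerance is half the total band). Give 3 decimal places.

nominal=149.400 wc=[147.657,151.173] rss=0.743

Stack each dimension's contribution:
  +A: nom +46.000 → Σnom=46.000; wc +0.240/-0.240 → slack +0.240/-0.240; half-tol=0.240, Σhalf²=0.057600
  +B: nom +17.780 → Σnom=63.780; wc +0.290/-0.260 → slack +0.530/-0.500; half-tol=0.275, Σhalf²=0.133225
  +C: nom +43.500 → Σnom=107.280; wc +0.330/-0.330 → slack +0.860/-0.830; half-tol=0.330, Σhalf²=0.242125
  +D: nom +11.300 → Σnom=118.580; wc +0.200/-0.200 → slack +1.060/-1.030; half-tol=0.200, Σhalf²=0.282125
  +E: nom +11.000 → Σnom=129.580; wc +0.495/-0.495 → slack +1.555/-1.525; half-tol=0.495, Σhalf²=0.527150
  +F: nom +41.600 → Σnom=171.180; wc +0.090/-0.090 → slack +1.645/-1.615; half-tol=0.090, Σhalf²=0.535250
  -G: nom -21.780 → Σnom=149.400; wc +0.128/-0.128 → slack +1.773/-1.743; half-tol=0.128, Σhalf²=0.551634
Nominal = 149.400. Worst-case = [149.400 - 1.743, 149.400 + 1.773] = [147.657, 151.173]. RSS = √0.551634 = 0.743.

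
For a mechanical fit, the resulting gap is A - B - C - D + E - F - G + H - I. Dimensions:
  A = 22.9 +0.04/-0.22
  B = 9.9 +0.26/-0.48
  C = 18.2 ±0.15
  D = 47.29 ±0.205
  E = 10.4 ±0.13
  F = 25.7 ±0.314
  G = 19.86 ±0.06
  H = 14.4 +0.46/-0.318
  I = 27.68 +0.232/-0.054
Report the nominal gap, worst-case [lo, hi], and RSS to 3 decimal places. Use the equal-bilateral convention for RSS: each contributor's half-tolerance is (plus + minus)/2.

nominal=-100.930 wc=[-102.819,-99.037] rss=0.714

Stack each dimension's contribution:
  +A: nom +22.900 → Σnom=22.900; wc +0.040/-0.220 → slack +0.040/-0.220; half-tol=0.130, Σhalf²=0.016900
  -B: nom -9.900 → Σnom=13.000; wc +0.480/-0.260 → slack +0.520/-0.480; half-tol=0.370, Σhalf²=0.153800
  -C: nom -18.200 → Σnom=-5.200; wc +0.150/-0.150 → slack +0.670/-0.630; half-tol=0.150, Σhalf²=0.176300
  -D: nom -47.290 → Σnom=-52.490; wc +0.205/-0.205 → slack +0.875/-0.835; half-tol=0.205, Σhalf²=0.218325
  +E: nom +10.400 → Σnom=-42.090; wc +0.130/-0.130 → slack +1.005/-0.965; half-tol=0.130, Σhalf²=0.235225
  -F: nom -25.700 → Σnom=-67.790; wc +0.314/-0.314 → slack +1.319/-1.279; half-tol=0.314, Σhalf²=0.333821
  -G: nom -19.860 → Σnom=-87.650; wc +0.060/-0.060 → slack +1.379/-1.339; half-tol=0.060, Σhalf²=0.337421
  +H: nom +14.400 → Σnom=-73.250; wc +0.460/-0.318 → slack +1.839/-1.657; half-tol=0.389, Σhalf²=0.488742
  -I: nom -27.680 → Σnom=-100.930; wc +0.054/-0.232 → slack +1.893/-1.889; half-tol=0.143, Σhalf²=0.509191
Nominal = -100.930. Worst-case = [-100.930 - 1.889, -100.930 + 1.893] = [-102.819, -99.037]. RSS = √0.509191 = 0.714.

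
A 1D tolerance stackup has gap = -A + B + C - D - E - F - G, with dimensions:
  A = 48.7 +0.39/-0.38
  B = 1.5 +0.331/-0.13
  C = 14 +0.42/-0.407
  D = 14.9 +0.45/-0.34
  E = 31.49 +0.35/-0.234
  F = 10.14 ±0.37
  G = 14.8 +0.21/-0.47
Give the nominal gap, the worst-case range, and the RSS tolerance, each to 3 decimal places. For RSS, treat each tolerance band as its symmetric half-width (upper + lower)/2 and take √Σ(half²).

nominal=-104.530 wc=[-106.837,-101.985] rss=0.931

Stack each dimension's contribution:
  -A: nom -48.700 → Σnom=-48.700; wc +0.380/-0.390 → slack +0.380/-0.390; half-tol=0.385, Σhalf²=0.148225
  +B: nom +1.500 → Σnom=-47.200; wc +0.331/-0.130 → slack +0.711/-0.520; half-tol=0.231, Σhalf²=0.201355
  +C: nom +14.000 → Σnom=-33.200; wc +0.420/-0.407 → slack +1.131/-0.927; half-tol=0.413, Σhalf²=0.372337
  -D: nom -14.900 → Σnom=-48.100; wc +0.340/-0.450 → slack +1.471/-1.377; half-tol=0.395, Σhalf²=0.528363
  -E: nom -31.490 → Σnom=-79.590; wc +0.234/-0.350 → slack +1.705/-1.727; half-tol=0.292, Σhalf²=0.613627
  -F: nom -10.140 → Σnom=-89.730; wc +0.370/-0.370 → slack +2.075/-2.097; half-tol=0.370, Σhalf²=0.750527
  -G: nom -14.800 → Σnom=-104.530; wc +0.470/-0.210 → slack +2.545/-2.307; half-tol=0.340, Σhalf²=0.866127
Nominal = -104.530. Worst-case = [-104.530 - 2.307, -104.530 + 2.545] = [-106.837, -101.985]. RSS = √0.866127 = 0.931.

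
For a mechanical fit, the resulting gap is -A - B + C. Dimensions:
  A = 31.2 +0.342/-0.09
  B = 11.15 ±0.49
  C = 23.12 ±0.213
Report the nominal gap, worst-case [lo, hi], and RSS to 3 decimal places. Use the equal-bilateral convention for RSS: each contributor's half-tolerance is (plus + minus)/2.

Stack each dimension's contribution:
  -A: nom -31.200 → Σnom=-31.200; wc +0.090/-0.342 → slack +0.090/-0.342; half-tol=0.216, Σhalf²=0.046656
  -B: nom -11.150 → Σnom=-42.350; wc +0.490/-0.490 → slack +0.580/-0.832; half-tol=0.490, Σhalf²=0.286756
  +C: nom +23.120 → Σnom=-19.230; wc +0.213/-0.213 → slack +0.793/-1.045; half-tol=0.213, Σhalf²=0.332125
Nominal = -19.230. Worst-case = [-19.230 - 1.045, -19.230 + 0.793] = [-20.275, -18.437]. RSS = √0.332125 = 0.576.

nominal=-19.230 wc=[-20.275,-18.437] rss=0.576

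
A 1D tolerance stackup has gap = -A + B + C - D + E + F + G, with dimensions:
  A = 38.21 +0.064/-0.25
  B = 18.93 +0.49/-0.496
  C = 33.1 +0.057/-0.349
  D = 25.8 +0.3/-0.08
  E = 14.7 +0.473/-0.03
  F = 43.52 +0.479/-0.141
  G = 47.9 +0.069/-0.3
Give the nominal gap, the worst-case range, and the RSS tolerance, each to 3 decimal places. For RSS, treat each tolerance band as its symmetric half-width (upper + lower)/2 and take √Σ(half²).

nominal=94.140 wc=[92.460,96.038] rss=0.734

Stack each dimension's contribution:
  -A: nom -38.210 → Σnom=-38.210; wc +0.250/-0.064 → slack +0.250/-0.064; half-tol=0.157, Σhalf²=0.024649
  +B: nom +18.930 → Σnom=-19.280; wc +0.490/-0.496 → slack +0.740/-0.560; half-tol=0.493, Σhalf²=0.267698
  +C: nom +33.100 → Σnom=13.820; wc +0.057/-0.349 → slack +0.797/-0.909; half-tol=0.203, Σhalf²=0.308907
  -D: nom -25.800 → Σnom=-11.980; wc +0.080/-0.300 → slack +0.877/-1.209; half-tol=0.190, Σhalf²=0.345007
  +E: nom +14.700 → Σnom=2.720; wc +0.473/-0.030 → slack +1.350/-1.239; half-tol=0.252, Σhalf²=0.408259
  +F: nom +43.520 → Σnom=46.240; wc +0.479/-0.141 → slack +1.829/-1.380; half-tol=0.310, Σhalf²=0.504359
  +G: nom +47.900 → Σnom=94.140; wc +0.069/-0.300 → slack +1.898/-1.680; half-tol=0.184, Σhalf²=0.538400
Nominal = 94.140. Worst-case = [94.140 - 1.680, 94.140 + 1.898] = [92.460, 96.038]. RSS = √0.538400 = 0.734.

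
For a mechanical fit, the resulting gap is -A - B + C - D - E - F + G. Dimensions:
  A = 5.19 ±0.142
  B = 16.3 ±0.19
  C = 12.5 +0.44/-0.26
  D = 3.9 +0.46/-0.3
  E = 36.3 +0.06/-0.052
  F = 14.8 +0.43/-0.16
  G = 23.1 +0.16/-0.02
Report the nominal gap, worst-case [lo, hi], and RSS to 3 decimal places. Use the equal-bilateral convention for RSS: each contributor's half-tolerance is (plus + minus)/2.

Stack each dimension's contribution:
  -A: nom -5.190 → Σnom=-5.190; wc +0.142/-0.142 → slack +0.142/-0.142; half-tol=0.142, Σhalf²=0.020164
  -B: nom -16.300 → Σnom=-21.490; wc +0.190/-0.190 → slack +0.332/-0.332; half-tol=0.190, Σhalf²=0.056264
  +C: nom +12.500 → Σnom=-8.990; wc +0.440/-0.260 → slack +0.772/-0.592; half-tol=0.350, Σhalf²=0.178764
  -D: nom -3.900 → Σnom=-12.890; wc +0.300/-0.460 → slack +1.072/-1.052; half-tol=0.380, Σhalf²=0.323164
  -E: nom -36.300 → Σnom=-49.190; wc +0.052/-0.060 → slack +1.124/-1.112; half-tol=0.056, Σhalf²=0.326300
  -F: nom -14.800 → Σnom=-63.990; wc +0.160/-0.430 → slack +1.284/-1.542; half-tol=0.295, Σhalf²=0.413325
  +G: nom +23.100 → Σnom=-40.890; wc +0.160/-0.020 → slack +1.444/-1.562; half-tol=0.090, Σhalf²=0.421425
Nominal = -40.890. Worst-case = [-40.890 - 1.562, -40.890 + 1.444] = [-42.452, -39.446]. RSS = √0.421425 = 0.649.

nominal=-40.890 wc=[-42.452,-39.446] rss=0.649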